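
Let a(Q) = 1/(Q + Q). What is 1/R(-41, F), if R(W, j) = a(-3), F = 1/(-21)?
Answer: -6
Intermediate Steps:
F = -1/21 ≈ -0.047619
a(Q) = 1/(2*Q)
R(W, j) = -1/6 (R(W, j) = (1/2)/(-3) = (1/2)*(-1/3) = -1/6)
1/R(-41, F) = 1/(-1/6) = -6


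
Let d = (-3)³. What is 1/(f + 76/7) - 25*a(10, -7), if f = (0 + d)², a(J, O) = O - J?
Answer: 2201082/5179 ≈ 425.00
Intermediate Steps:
d = -27
f = 729 (f = (0 - 27)² = (-27)² = 729)
1/(f + 76/7) - 25*a(10, -7) = 1/(729 + 76/7) - 25*(-7 - 1*10) = 1/(729 + 76*(⅐)) - 25*(-7 - 10) = 1/(729 + 76/7) - 25*(-17) = 1/(5179/7) + 425 = 7/5179 + 425 = 2201082/5179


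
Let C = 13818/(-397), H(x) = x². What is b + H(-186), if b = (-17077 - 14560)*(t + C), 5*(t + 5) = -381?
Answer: 7353788324/1985 ≈ 3.7047e+6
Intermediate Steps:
C = -13818/397 (C = 13818*(-1/397) = -13818/397 ≈ -34.806)
t = -406/5 (t = -5 + (⅕)*(-381) = -5 - 381/5 = -406/5 ≈ -81.200)
b = 7285115264/1985 (b = (-17077 - 14560)*(-406/5 - 13818/397) = -31637*(-230272/1985) = 7285115264/1985 ≈ 3.6701e+6)
b + H(-186) = 7285115264/1985 + (-186)² = 7285115264/1985 + 34596 = 7353788324/1985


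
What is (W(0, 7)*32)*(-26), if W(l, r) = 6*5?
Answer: -24960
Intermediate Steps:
W(l, r) = 30
(W(0, 7)*32)*(-26) = (30*32)*(-26) = 960*(-26) = -24960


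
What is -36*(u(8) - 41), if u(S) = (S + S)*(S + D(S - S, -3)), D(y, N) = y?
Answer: -3132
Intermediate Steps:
u(S) = 2*S**2 (u(S) = (S + S)*(S + (S - S)) = (2*S)*(S + 0) = (2*S)*S = 2*S**2)
-36*(u(8) - 41) = -36*(2*8**2 - 41) = -36*(2*64 - 41) = -36*(128 - 41) = -36*87 = -3132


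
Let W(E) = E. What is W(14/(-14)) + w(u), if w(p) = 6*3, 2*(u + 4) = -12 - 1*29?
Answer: 17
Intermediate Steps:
u = -49/2 (u = -4 + (-12 - 1*29)/2 = -4 + (-12 - 29)/2 = -4 + (1/2)*(-41) = -4 - 41/2 = -49/2 ≈ -24.500)
w(p) = 18
W(14/(-14)) + w(u) = 14/(-14) + 18 = 14*(-1/14) + 18 = -1 + 18 = 17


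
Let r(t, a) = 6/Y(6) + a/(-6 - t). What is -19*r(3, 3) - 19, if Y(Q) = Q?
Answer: -95/3 ≈ -31.667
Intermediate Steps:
r(t, a) = 1 + a/(-6 - t) (r(t, a) = 6/6 + a/(-6 - t) = 6*(1/6) + a/(-6 - t) = 1 + a/(-6 - t))
-19*r(3, 3) - 19 = -19*(6 + 3 - 1*3)/(6 + 3) - 19 = -19*(6 + 3 - 3)/9 - 19 = -19*6/9 - 19 = -19*2/3 - 19 = -38/3 - 19 = -95/3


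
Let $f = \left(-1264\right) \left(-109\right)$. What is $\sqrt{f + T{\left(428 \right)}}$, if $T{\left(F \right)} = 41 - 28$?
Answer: $\sqrt{137789} \approx 371.2$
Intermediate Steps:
$f = 137776$
$T{\left(F \right)} = 13$
$\sqrt{f + T{\left(428 \right)}} = \sqrt{137776 + 13} = \sqrt{137789}$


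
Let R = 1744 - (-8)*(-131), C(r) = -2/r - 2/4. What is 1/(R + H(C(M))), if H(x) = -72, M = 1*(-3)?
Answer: 1/624 ≈ 0.0016026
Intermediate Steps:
M = -3
C(r) = -½ - 2/r (C(r) = -2/r - 2*¼ = -2/r - ½ = -½ - 2/r)
R = 696 (R = 1744 - 1*1048 = 1744 - 1048 = 696)
1/(R + H(C(M))) = 1/(696 - 72) = 1/624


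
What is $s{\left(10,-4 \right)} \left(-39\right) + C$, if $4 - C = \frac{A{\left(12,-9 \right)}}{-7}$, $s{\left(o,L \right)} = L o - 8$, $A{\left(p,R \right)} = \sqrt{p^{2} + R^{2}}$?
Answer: $\frac{13147}{7} \approx 1878.1$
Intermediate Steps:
$A{\left(p,R \right)} = \sqrt{R^{2} + p^{2}}$
$s{\left(o,L \right)} = -8 + L o$
$C = \frac{43}{7}$ ($C = 4 - \frac{\sqrt{\left(-9\right)^{2} + 12^{2}}}{-7} = 4 - \sqrt{81 + 144} \left(- \frac{1}{7}\right) = 4 - \sqrt{225} \left(- \frac{1}{7}\right) = 4 - 15 \left(- \frac{1}{7}\right) = 4 - - \frac{15}{7} = 4 + \frac{15}{7} = \frac{43}{7} \approx 6.1429$)
$s{\left(10,-4 \right)} \left(-39\right) + C = \left(-8 - 40\right) \left(-39\right) + \frac{43}{7} = \left(-48\right) \left(-39\right) + \frac{43}{7} = 1872 + \frac{43}{7} = \frac{13147}{7}$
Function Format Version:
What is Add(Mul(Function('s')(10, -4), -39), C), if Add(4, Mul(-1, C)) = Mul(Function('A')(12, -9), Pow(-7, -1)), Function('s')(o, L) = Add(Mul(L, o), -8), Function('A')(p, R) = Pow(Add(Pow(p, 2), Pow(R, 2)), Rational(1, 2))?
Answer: Rational(13147, 7) ≈ 1878.1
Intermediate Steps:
Function('A')(p, R) = Pow(Add(Pow(R, 2), Pow(p, 2)), Rational(1, 2))
Function('s')(o, L) = Add(-8, Mul(L, o))
C = Rational(43, 7) (C = Add(4, Mul(-1, Mul(Pow(Add(Pow(-9, 2), Pow(12, 2)), Rational(1, 2)), Pow(-7, -1)))) = Add(4, Mul(-1, Mul(Pow(Add(81, 144), Rational(1, 2)), Rational(-1, 7)))) = Add(4, Mul(-1, Mul(Pow(225, Rational(1, 2)), Rational(-1, 7)))) = Add(4, Mul(-1, Mul(15, Rational(-1, 7)))) = Add(4, Mul(-1, Rational(-15, 7))) = Add(4, Rational(15, 7)) = Rational(43, 7) ≈ 6.1429)
Add(Mul(Function('s')(10, -4), -39), C) = Add(Mul(Add(-8, Mul(-4, 10)), -39), Rational(43, 7)) = Add(Mul(Add(-8, -40), -39), Rational(43, 7)) = Add(Mul(-48, -39), Rational(43, 7)) = Add(1872, Rational(43, 7)) = Rational(13147, 7)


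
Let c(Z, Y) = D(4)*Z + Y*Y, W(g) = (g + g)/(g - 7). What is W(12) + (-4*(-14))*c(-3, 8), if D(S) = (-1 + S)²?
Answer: 10384/5 ≈ 2076.8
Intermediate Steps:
W(g) = 2*g/(-7 + g) (W(g) = (2*g)/(-7 + g) = 2*g/(-7 + g))
c(Z, Y) = Y² + 9*Z (c(Z, Y) = (-1 + 4)²*Z + Y*Y = 3²*Z + Y² = 9*Z + Y² = Y² + 9*Z)
W(12) + (-4*(-14))*c(-3, 8) = 2*12/(-7 + 12) + (-4*(-14))*(8² + 9*(-3)) = 2*12/5 + 56*(64 - 27) = 2*12*(⅕) + 56*37 = 24/5 + 2072 = 10384/5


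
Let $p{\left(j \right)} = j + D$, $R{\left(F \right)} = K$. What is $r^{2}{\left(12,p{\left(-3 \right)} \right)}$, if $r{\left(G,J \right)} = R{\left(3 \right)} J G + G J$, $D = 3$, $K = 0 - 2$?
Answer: $0$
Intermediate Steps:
$K = -2$ ($K = 0 - 2 = -2$)
$R{\left(F \right)} = -2$
$p{\left(j \right)} = 3 + j$ ($p{\left(j \right)} = j + 3 = 3 + j$)
$r{\left(G,J \right)} = - G J$ ($r{\left(G,J \right)} = - 2 J G + G J = - 2 G J + G J = - G J$)
$r^{2}{\left(12,p{\left(-3 \right)} \right)} = \left(\left(-1\right) 12 \left(3 - 3\right)\right)^{2} = \left(\left(-1\right) 12 \cdot 0\right)^{2} = 0^{2} = 0$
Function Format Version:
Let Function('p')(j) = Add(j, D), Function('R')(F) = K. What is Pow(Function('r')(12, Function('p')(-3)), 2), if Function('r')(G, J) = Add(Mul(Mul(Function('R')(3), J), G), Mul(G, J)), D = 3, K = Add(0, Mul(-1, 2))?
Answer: 0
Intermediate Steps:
K = -2 (K = Add(0, -2) = -2)
Function('R')(F) = -2
Function('p')(j) = Add(3, j) (Function('p')(j) = Add(j, 3) = Add(3, j))
Function('r')(G, J) = Mul(-1, G, J) (Function('r')(G, J) = Add(Mul(Mul(-2, J), G), Mul(G, J)) = Add(Mul(-2, G, J), Mul(G, J)) = Mul(-1, G, J))
Pow(Function('r')(12, Function('p')(-3)), 2) = Pow(Mul(-1, 12, Add(3, -3)), 2) = Pow(Mul(-1, 12, 0), 2) = Pow(0, 2) = 0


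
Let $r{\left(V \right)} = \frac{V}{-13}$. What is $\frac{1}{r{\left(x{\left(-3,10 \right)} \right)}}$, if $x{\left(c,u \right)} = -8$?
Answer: $\frac{13}{8} \approx 1.625$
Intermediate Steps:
$r{\left(V \right)} = - \frac{V}{13}$ ($r{\left(V \right)} = V \left(- \frac{1}{13}\right) = - \frac{V}{13}$)
$\frac{1}{r{\left(x{\left(-3,10 \right)} \right)}} = \frac{1}{\left(- \frac{1}{13}\right) \left(-8\right)} = \frac{1}{\frac{8}{13}} = \frac{13}{8}$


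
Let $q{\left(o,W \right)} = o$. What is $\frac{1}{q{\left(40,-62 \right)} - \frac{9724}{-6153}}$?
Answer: $\frac{6153}{255844} \approx 0.02405$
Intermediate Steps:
$\frac{1}{q{\left(40,-62 \right)} - \frac{9724}{-6153}} = \frac{1}{40 - \frac{9724}{-6153}} = \frac{1}{40 - - \frac{9724}{6153}} = \frac{1}{40 + \frac{9724}{6153}} = \frac{1}{\frac{255844}{6153}} = \frac{6153}{255844}$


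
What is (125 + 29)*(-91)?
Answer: -14014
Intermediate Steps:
(125 + 29)*(-91) = 154*(-91) = -14014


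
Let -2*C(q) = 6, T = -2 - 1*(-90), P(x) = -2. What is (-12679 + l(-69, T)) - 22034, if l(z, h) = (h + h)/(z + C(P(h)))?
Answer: -312439/9 ≈ -34715.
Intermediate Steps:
T = 88 (T = -2 + 90 = 88)
C(q) = -3 (C(q) = -1/2*6 = -3)
l(z, h) = 2*h/(-3 + z) (l(z, h) = (h + h)/(z - 3) = (2*h)/(-3 + z) = 2*h/(-3 + z))
(-12679 + l(-69, T)) - 22034 = (-12679 + 2*88/(-3 - 69)) - 22034 = (-12679 + 2*88/(-72)) - 22034 = (-12679 + 2*88*(-1/72)) - 22034 = (-12679 - 22/9) - 22034 = -114133/9 - 22034 = -312439/9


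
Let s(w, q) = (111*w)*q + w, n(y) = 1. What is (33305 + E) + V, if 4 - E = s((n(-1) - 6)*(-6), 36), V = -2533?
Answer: -89134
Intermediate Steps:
s(w, q) = w + 111*q*w (s(w, q) = 111*q*w + w = w + 111*q*w)
E = -119906 (E = 4 - (1 - 6)*(-6)*(1 + 111*36) = 4 - (-5*(-6))*(1 + 3996) = 4 - 30*3997 = 4 - 1*119910 = 4 - 119910 = -119906)
(33305 + E) + V = (33305 - 119906) - 2533 = -86601 - 2533 = -89134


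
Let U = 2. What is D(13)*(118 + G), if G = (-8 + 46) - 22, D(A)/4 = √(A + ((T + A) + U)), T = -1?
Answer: 1608*√3 ≈ 2785.1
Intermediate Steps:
D(A) = 4*√(1 + 2*A) (D(A) = 4*√(A + ((-1 + A) + 2)) = 4*√(A + (1 + A)) = 4*√(1 + 2*A))
G = 16 (G = 38 - 22 = 16)
D(13)*(118 + G) = (4*√(1 + 2*13))*(118 + 16) = (4*√(1 + 26))*134 = (4*√27)*134 = (4*(3*√3))*134 = (12*√3)*134 = 1608*√3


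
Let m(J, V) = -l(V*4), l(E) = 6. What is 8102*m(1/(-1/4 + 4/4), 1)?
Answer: -48612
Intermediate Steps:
m(J, V) = -6 (m(J, V) = -1*6 = -6)
8102*m(1/(-1/4 + 4/4), 1) = 8102*(-6) = -48612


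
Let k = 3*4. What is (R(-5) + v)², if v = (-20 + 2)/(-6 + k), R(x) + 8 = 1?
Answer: 100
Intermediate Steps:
R(x) = -7 (R(x) = -8 + 1 = -7)
k = 12
v = -3 (v = (-20 + 2)/(-6 + 12) = -18/6 = -18*⅙ = -3)
(R(-5) + v)² = (-7 - 3)² = (-10)² = 100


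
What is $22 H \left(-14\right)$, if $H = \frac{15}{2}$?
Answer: $-2310$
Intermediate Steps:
$H = \frac{15}{2}$ ($H = 15 \cdot \frac{1}{2} = \frac{15}{2} \approx 7.5$)
$22 H \left(-14\right) = 22 \cdot \frac{15}{2} \left(-14\right) = 165 \left(-14\right) = -2310$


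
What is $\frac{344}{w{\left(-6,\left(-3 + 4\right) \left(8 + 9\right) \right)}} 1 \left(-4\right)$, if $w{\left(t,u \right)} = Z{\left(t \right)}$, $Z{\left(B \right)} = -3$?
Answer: $\frac{1376}{3} \approx 458.67$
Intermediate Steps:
$w{\left(t,u \right)} = -3$
$\frac{344}{w{\left(-6,\left(-3 + 4\right) \left(8 + 9\right) \right)}} 1 \left(-4\right) = \frac{344}{-3} \cdot 1 \left(-4\right) = 344 \left(- \frac{1}{3}\right) \left(-4\right) = \left(- \frac{344}{3}\right) \left(-4\right) = \frac{1376}{3}$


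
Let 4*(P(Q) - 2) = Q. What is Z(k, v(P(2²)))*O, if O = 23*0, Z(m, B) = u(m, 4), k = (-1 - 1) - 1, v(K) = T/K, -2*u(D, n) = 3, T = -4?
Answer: 0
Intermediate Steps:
u(D, n) = -3/2 (u(D, n) = -½*3 = -3/2)
P(Q) = 2 + Q/4
v(K) = -4/K
k = -3 (k = -2 - 1 = -3)
Z(m, B) = -3/2
O = 0
Z(k, v(P(2²)))*O = -3/2*0 = 0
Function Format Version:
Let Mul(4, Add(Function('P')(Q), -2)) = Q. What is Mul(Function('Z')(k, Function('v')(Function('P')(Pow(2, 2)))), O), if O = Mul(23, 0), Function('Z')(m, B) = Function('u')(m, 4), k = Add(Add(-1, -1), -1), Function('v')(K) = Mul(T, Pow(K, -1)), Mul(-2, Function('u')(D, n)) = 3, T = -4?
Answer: 0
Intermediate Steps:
Function('u')(D, n) = Rational(-3, 2) (Function('u')(D, n) = Mul(Rational(-1, 2), 3) = Rational(-3, 2))
Function('P')(Q) = Add(2, Mul(Rational(1, 4), Q))
Function('v')(K) = Mul(-4, Pow(K, -1))
k = -3 (k = Add(-2, -1) = -3)
Function('Z')(m, B) = Rational(-3, 2)
O = 0
Mul(Function('Z')(k, Function('v')(Function('P')(Pow(2, 2)))), O) = Mul(Rational(-3, 2), 0) = 0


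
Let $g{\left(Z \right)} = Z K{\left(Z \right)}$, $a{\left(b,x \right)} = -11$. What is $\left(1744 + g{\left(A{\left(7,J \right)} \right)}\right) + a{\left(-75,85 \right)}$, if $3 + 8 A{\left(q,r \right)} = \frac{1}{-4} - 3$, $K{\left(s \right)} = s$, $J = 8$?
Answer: $\frac{1775217}{1024} \approx 1733.6$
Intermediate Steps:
$A{\left(q,r \right)} = - \frac{25}{32}$ ($A{\left(q,r \right)} = - \frac{3}{8} + \frac{\frac{1}{-4} - 3}{8} = - \frac{3}{8} + \frac{- \frac{1}{4} - 3}{8} = - \frac{3}{8} + \frac{1}{8} \left(- \frac{13}{4}\right) = - \frac{3}{8} - \frac{13}{32} = - \frac{25}{32}$)
$g{\left(Z \right)} = Z^{2}$ ($g{\left(Z \right)} = Z Z = Z^{2}$)
$\left(1744 + g{\left(A{\left(7,J \right)} \right)}\right) + a{\left(-75,85 \right)} = \left(1744 + \left(- \frac{25}{32}\right)^{2}\right) - 11 = \left(1744 + \frac{625}{1024}\right) - 11 = \frac{1786481}{1024} - 11 = \frac{1775217}{1024}$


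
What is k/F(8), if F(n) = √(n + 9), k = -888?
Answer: -888*√17/17 ≈ -215.37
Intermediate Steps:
F(n) = √(9 + n)
k/F(8) = -888/√(9 + 8) = -888*√17/17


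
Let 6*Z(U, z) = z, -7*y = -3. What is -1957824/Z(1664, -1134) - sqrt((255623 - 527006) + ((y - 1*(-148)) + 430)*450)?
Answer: 72512/7 - I*sqrt(543417)/7 ≈ 10359.0 - 105.31*I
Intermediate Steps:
y = 3/7 (y = -1/7*(-3) = 3/7 ≈ 0.42857)
Z(U, z) = z/6
-1957824/Z(1664, -1134) - sqrt((255623 - 527006) + ((y - 1*(-148)) + 430)*450) = -1957824/((1/6)*(-1134)) - sqrt((255623 - 527006) + ((3/7 - 1*(-148)) + 430)*450) = -1957824/(-189) - sqrt(-271383 + ((3/7 + 148) + 430)*450) = -1957824*(-1/189) - sqrt(-271383 + (1039/7 + 430)*450) = 72512/7 - sqrt(-271383 + (4049/7)*450) = 72512/7 - sqrt(-271383 + 1822050/7) = 72512/7 - sqrt(-77631/7) = 72512/7 - I*sqrt(543417)/7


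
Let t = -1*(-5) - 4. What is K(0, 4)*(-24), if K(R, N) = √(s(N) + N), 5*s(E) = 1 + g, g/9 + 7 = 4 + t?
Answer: -24*√15/5 ≈ -18.590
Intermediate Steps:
t = 1 (t = 5 - 4 = 1)
g = -18 (g = -63 + 9*(4 + 1) = -63 + 9*5 = -63 + 45 = -18)
s(E) = -17/5 (s(E) = (1 - 18)/5 = (⅕)*(-17) = -17/5)
K(R, N) = √(-17/5 + N)
K(0, 4)*(-24) = (√(-85 + 25*4)/5)*(-24) = (√(-85 + 100)/5)*(-24) = (√15/5)*(-24) = -24*√15/5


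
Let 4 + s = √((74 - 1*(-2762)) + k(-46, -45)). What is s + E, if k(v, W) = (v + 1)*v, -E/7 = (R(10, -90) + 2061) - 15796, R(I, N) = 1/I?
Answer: 961403/10 + √4906 ≈ 96210.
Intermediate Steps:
E = 961443/10 (E = -7*((1/10 + 2061) - 15796) = -7*((⅒ + 2061) - 15796) = -7*(20611/10 - 15796) = -7*(-137349/10) = 961443/10 ≈ 96144.)
k(v, W) = v*(1 + v) (k(v, W) = (1 + v)*v = v*(1 + v))
s = -4 + √4906 (s = -4 + √((74 - 1*(-2762)) - 46*(1 - 46)) = -4 + √((74 + 2762) - 46*(-45)) = -4 + √(2836 + 2070) = -4 + √4906 ≈ 66.043)
s + E = (-4 + √4906) + 961443/10 = 961403/10 + √4906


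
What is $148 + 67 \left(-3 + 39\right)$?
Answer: $2560$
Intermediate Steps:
$148 + 67 \left(-3 + 39\right) = 148 + 67 \cdot 36 = 148 + 2412 = 2560$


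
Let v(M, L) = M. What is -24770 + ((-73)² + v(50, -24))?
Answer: -19391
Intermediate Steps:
-24770 + ((-73)² + v(50, -24)) = -24770 + ((-73)² + 50) = -24770 + (5329 + 50) = -24770 + 5379 = -19391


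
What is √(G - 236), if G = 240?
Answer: 2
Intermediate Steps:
√(G - 236) = √(240 - 236) = √4 = 2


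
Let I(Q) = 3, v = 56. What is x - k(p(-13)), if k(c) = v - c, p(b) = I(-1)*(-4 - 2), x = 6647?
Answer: 6573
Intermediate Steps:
p(b) = -18 (p(b) = 3*(-4 - 2) = 3*(-6) = -18)
k(c) = 56 - c
x - k(p(-13)) = 6647 - (56 - 1*(-18)) = 6647 - (56 + 18) = 6647 - 1*74 = 6647 - 74 = 6573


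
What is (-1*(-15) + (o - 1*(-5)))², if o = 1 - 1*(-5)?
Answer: 676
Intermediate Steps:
o = 6 (o = 1 + 5 = 6)
(-1*(-15) + (o - 1*(-5)))² = (-1*(-15) + (6 - 1*(-5)))² = (15 + (6 + 5))² = (15 + 11)² = 26² = 676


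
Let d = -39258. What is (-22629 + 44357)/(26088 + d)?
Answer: -10864/6585 ≈ -1.6498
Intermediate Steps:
(-22629 + 44357)/(26088 + d) = (-22629 + 44357)/(26088 - 39258) = 21728/(-13170) = 21728*(-1/13170) = -10864/6585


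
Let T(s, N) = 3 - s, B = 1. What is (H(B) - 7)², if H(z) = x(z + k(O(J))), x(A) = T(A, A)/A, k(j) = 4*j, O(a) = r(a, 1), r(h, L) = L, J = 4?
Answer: 1369/25 ≈ 54.760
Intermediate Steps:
O(a) = 1
x(A) = (3 - A)/A
H(z) = (-1 - z)/(4 + z) (H(z) = (3 - (z + 4*1))/(z + 4*1) = (3 - (z + 4))/(z + 4) = (3 - (4 + z))/(4 + z) = (3 + (-4 - z))/(4 + z) = (-1 - z)/(4 + z))
(H(B) - 7)² = ((-1 - 1*1)/(4 + 1) - 7)² = ((-1 - 1)/5 - 7)² = ((⅕)*(-2) - 7)² = (-⅖ - 7)² = (-37/5)² = 1369/25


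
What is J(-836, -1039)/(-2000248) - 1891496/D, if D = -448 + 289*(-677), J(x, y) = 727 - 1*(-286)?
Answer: 3783262440695/392250633048 ≈ 9.6450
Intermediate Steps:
J(x, y) = 1013 (J(x, y) = 727 + 286 = 1013)
D = -196101 (D = -448 - 195653 = -196101)
J(-836, -1039)/(-2000248) - 1891496/D = 1013/(-2000248) - 1891496/(-196101) = 1013*(-1/2000248) - 1891496*(-1/196101) = -1013/2000248 + 1891496/196101 = 3783262440695/392250633048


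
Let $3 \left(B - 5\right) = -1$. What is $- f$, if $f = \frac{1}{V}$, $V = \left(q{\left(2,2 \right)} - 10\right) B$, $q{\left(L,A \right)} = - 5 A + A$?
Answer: $\frac{1}{84} \approx 0.011905$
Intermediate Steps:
$B = \frac{14}{3}$ ($B = 5 + \frac{1}{3} \left(-1\right) = 5 - \frac{1}{3} = \frac{14}{3} \approx 4.6667$)
$q{\left(L,A \right)} = - 4 A$
$V = -84$ ($V = \left(\left(-4\right) 2 - 10\right) \frac{14}{3} = \left(-8 - 10\right) \frac{14}{3} = \left(-18\right) \frac{14}{3} = -84$)
$f = - \frac{1}{84}$ ($f = \frac{1}{-84} = - \frac{1}{84} \approx -0.011905$)
$- f = \left(-1\right) \left(- \frac{1}{84}\right) = \frac{1}{84}$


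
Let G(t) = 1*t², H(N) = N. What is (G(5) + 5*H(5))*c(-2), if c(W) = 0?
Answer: 0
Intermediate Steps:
G(t) = t²
(G(5) + 5*H(5))*c(-2) = (5² + 5*5)*0 = (25 + 25)*0 = 50*0 = 0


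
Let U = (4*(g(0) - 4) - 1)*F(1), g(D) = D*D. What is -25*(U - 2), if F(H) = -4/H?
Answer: -1650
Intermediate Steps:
g(D) = D**2
U = 68 (U = (4*(0**2 - 4) - 1)*(-4/1) = (4*(0 - 4) - 1)*(-4*1) = (4*(-4) - 1)*(-4) = (-16 - 1)*(-4) = -17*(-4) = 68)
-25*(U - 2) = -25*(68 - 2) = -25*66 = -1650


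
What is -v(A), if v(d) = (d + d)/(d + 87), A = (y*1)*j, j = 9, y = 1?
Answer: -3/16 ≈ -0.18750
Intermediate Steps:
A = 9 (A = (1*1)*9 = 1*9 = 9)
v(d) = 2*d/(87 + d) (v(d) = (2*d)/(87 + d) = 2*d/(87 + d))
-v(A) = -2*9/(87 + 9) = -2*9/96 = -1*3/16 = -3/16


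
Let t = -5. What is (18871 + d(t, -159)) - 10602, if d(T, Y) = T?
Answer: 8264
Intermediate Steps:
(18871 + d(t, -159)) - 10602 = (18871 - 5) - 10602 = 18866 - 10602 = 8264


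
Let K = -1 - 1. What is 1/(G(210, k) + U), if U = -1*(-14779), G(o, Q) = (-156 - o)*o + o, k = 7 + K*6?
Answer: -1/61871 ≈ -1.6163e-5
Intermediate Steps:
K = -2
k = -5 (k = 7 - 2*6 = 7 - 12 = -5)
G(o, Q) = o + o*(-156 - o) (G(o, Q) = o*(-156 - o) + o = o + o*(-156 - o))
U = 14779
1/(G(210, k) + U) = 1/(-1*210*(155 + 210) + 14779) = 1/(-1*210*365 + 14779) = 1/(-76650 + 14779) = 1/(-61871) = -1/61871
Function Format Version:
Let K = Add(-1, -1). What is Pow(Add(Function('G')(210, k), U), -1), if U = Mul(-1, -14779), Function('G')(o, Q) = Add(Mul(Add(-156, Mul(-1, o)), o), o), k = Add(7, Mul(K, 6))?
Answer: Rational(-1, 61871) ≈ -1.6163e-5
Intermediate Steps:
K = -2
k = -5 (k = Add(7, Mul(-2, 6)) = Add(7, -12) = -5)
Function('G')(o, Q) = Add(o, Mul(o, Add(-156, Mul(-1, o)))) (Function('G')(o, Q) = Add(Mul(o, Add(-156, Mul(-1, o))), o) = Add(o, Mul(o, Add(-156, Mul(-1, o)))))
U = 14779
Pow(Add(Function('G')(210, k), U), -1) = Pow(Add(Mul(-1, 210, Add(155, 210)), 14779), -1) = Pow(Add(Mul(-1, 210, 365), 14779), -1) = Pow(Add(-76650, 14779), -1) = Pow(-61871, -1) = Rational(-1, 61871)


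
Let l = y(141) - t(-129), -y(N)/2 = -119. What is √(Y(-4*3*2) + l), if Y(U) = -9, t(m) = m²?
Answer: 2*I*√4103 ≈ 128.11*I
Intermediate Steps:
y(N) = 238 (y(N) = -2*(-119) = 238)
l = -16403 (l = 238 - 1*(-129)² = 238 - 1*16641 = 238 - 16641 = -16403)
√(Y(-4*3*2) + l) = √(-9 - 16403) = √(-16412) = 2*I*√4103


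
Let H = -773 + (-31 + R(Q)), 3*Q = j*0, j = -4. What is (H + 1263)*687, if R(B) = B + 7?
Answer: 320142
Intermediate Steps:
Q = 0 (Q = (-4*0)/3 = (1/3)*0 = 0)
R(B) = 7 + B
H = -797 (H = -773 + (-31 + (7 + 0)) = -773 + (-31 + 7) = -773 - 24 = -797)
(H + 1263)*687 = (-797 + 1263)*687 = 466*687 = 320142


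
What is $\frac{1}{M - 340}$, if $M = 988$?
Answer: $\frac{1}{648} \approx 0.0015432$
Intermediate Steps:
$\frac{1}{M - 340} = \frac{1}{988 - 340} = \frac{1}{648}$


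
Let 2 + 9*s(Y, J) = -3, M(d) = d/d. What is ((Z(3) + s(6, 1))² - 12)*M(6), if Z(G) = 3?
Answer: -488/81 ≈ -6.0247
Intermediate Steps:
M(d) = 1
s(Y, J) = -5/9 (s(Y, J) = -2/9 + (⅑)*(-3) = -2/9 - ⅓ = -5/9)
((Z(3) + s(6, 1))² - 12)*M(6) = ((3 - 5/9)² - 12)*1 = ((22/9)² - 12)*1 = (484/81 - 12)*1 = -488/81*1 = -488/81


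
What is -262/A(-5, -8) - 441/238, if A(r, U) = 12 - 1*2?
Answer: -4769/170 ≈ -28.053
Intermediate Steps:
A(r, U) = 10 (A(r, U) = 12 - 2 = 10)
-262/A(-5, -8) - 441/238 = -262/10 - 441/238 = -262*⅒ - 441*1/238 = -131/5 - 63/34 = -4769/170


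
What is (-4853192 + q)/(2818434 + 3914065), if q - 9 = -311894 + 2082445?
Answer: -3082632/6732499 ≈ -0.45787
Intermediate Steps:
q = 1770560 (q = 9 + (-311894 + 2082445) = 9 + 1770551 = 1770560)
(-4853192 + q)/(2818434 + 3914065) = (-4853192 + 1770560)/(2818434 + 3914065) = -3082632/6732499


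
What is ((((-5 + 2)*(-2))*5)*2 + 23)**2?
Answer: 6889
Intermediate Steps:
((((-5 + 2)*(-2))*5)*2 + 23)**2 = ((-3*(-2)*5)*2 + 23)**2 = ((6*5)*2 + 23)**2 = (30*2 + 23)**2 = (60 + 23)**2 = 83**2 = 6889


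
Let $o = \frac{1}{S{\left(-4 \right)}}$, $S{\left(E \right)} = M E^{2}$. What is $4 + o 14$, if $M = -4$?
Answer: $\frac{121}{32} \approx 3.7813$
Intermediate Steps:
$S{\left(E \right)} = - 4 E^{2}$
$o = - \frac{1}{64}$ ($o = \frac{1}{\left(-4\right) \left(-4\right)^{2}} = \frac{1}{\left(-4\right) 16} = \frac{1}{-64} = - \frac{1}{64} \approx -0.015625$)
$4 + o 14 = 4 - \frac{7}{32} = \frac{121}{32}$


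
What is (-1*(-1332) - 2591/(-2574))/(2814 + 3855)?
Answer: 3431159/17166006 ≈ 0.19988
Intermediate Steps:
(-1*(-1332) - 2591/(-2574))/(2814 + 3855) = (1332 - 2591*(-1/2574))/6669 = (1332 + 2591/2574)*(1/6669) = (3431159/2574)*(1/6669) = 3431159/17166006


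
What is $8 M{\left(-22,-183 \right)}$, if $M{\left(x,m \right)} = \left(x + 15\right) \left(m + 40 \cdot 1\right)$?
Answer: $8008$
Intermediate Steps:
$M{\left(x,m \right)} = \left(15 + x\right) \left(40 + m\right)$ ($M{\left(x,m \right)} = \left(15 + x\right) \left(m + 40\right) = \left(15 + x\right) \left(40 + m\right)$)
$8 M{\left(-22,-183 \right)} = 8 \left(600 + 15 \left(-183\right) + 40 \left(-22\right) - -4026\right) = 8 \left(600 - 2745 - 880 + 4026\right) = 8 \cdot 1001 = 8008$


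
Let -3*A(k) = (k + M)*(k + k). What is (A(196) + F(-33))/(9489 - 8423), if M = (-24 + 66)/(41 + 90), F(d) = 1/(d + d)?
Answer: -73930721/3072212 ≈ -24.064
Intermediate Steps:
F(d) = 1/(2*d)
M = 42/131 ≈ 0.32061
A(k) = -2*k*(42/131 + k)/3 (A(k) = -(k + 42/131)*(k + k)/3 = -(42/131 + k)*2*k/3 = -2*k*(42/131 + k)/3)
(A(196) + F(-33))/(9489 - 8423) = (-2/393*196*(42 + 131*196) + (½)/(-33))/(9489 - 8423) = (-2/393*196*(42 + 25676) + (½)*(-1/33))/1066 = (-2/393*196*25718 - 1/66)*(1/1066) = (-10081456/393 - 1/66)*(1/1066) = -73930721/2882*1/1066 = -73930721/3072212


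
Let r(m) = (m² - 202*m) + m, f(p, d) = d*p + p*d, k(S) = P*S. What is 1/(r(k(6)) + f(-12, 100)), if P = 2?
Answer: -1/4668 ≈ -0.00021422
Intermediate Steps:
k(S) = 2*S
f(p, d) = 2*d*p (f(p, d) = d*p + d*p = 2*d*p)
r(m) = m² - 201*m
1/(r(k(6)) + f(-12, 100)) = 1/((2*6)*(-201 + 2*6) + 2*100*(-12)) = 1/(12*(-201 + 12) - 2400) = 1/(12*(-189) - 2400) = 1/(-2268 - 2400) = 1/(-4668) = -1/4668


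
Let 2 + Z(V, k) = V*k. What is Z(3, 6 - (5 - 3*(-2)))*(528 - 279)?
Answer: -4233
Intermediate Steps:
Z(V, k) = -2 + V*k
Z(3, 6 - (5 - 3*(-2)))*(528 - 279) = (-2 + 3*(6 - (5 - 3*(-2))))*(528 - 279) = (-2 + 3*(6 - (5 - 1*(-6))))*249 = (-2 + 3*(6 - (5 + 6)))*249 = (-2 + 3*(6 - 1*11))*249 = (-2 + 3*(6 - 11))*249 = (-2 + 3*(-5))*249 = (-2 - 15)*249 = -17*249 = -4233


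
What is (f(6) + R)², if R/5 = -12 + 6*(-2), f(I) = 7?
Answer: 12769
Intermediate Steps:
R = -120 (R = 5*(-12 + 6*(-2)) = 5*(-12 - 12) = 5*(-24) = -120)
(f(6) + R)² = (7 - 120)² = (-113)² = 12769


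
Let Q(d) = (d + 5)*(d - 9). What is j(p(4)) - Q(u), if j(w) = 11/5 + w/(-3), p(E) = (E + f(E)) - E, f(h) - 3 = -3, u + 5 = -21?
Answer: -3664/5 ≈ -732.80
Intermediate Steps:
u = -26 (u = -5 - 21 = -26)
Q(d) = (-9 + d)*(5 + d) (Q(d) = (5 + d)*(-9 + d) = (-9 + d)*(5 + d))
f(h) = 0 (f(h) = 3 - 3 = 0)
p(E) = 0 (p(E) = (E + 0) - E = E - E = 0)
j(w) = 11/5 - w/3 (j(w) = 11*(⅕) + w*(-⅓) = 11/5 - w/3)
j(p(4)) - Q(u) = (11/5 - ⅓*0) - (-45 + (-26)² - 4*(-26)) = (11/5 + 0) - (-45 + 676 + 104) = 11/5 - 1*735 = 11/5 - 735 = -3664/5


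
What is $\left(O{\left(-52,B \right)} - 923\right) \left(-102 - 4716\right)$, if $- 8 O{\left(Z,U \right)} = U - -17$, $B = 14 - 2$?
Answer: $\frac{17857917}{4} \approx 4.4645 \cdot 10^{6}$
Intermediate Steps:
$B = 12$
$O{\left(Z,U \right)} = - \frac{17}{8} - \frac{U}{8}$ ($O{\left(Z,U \right)} = - \frac{U - -17}{8} = - \frac{U + 17}{8} = - \frac{17 + U}{8} = - \frac{17}{8} - \frac{U}{8}$)
$\left(O{\left(-52,B \right)} - 923\right) \left(-102 - 4716\right) = \left(\left(- \frac{17}{8} - \frac{3}{2}\right) - 923\right) \left(-102 - 4716\right) = \left(\left(- \frac{17}{8} - \frac{3}{2}\right) - 923\right) \left(-4818\right) = \left(- \frac{29}{8} - 923\right) \left(-4818\right) = \left(- \frac{7413}{8}\right) \left(-4818\right) = \frac{17857917}{4}$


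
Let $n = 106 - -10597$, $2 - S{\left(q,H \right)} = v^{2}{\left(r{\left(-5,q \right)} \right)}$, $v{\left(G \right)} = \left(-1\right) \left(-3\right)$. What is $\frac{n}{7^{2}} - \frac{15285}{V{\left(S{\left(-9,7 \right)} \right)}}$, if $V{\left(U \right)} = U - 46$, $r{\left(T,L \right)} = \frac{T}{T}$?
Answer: $\frac{188032}{371} \approx 506.82$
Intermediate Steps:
$r{\left(T,L \right)} = 1$
$v{\left(G \right)} = 3$
$S{\left(q,H \right)} = -7$ ($S{\left(q,H \right)} = 2 - 3^{2} = 2 - 9 = -7$)
$V{\left(U \right)} = -46 + U$
$n = 10703$ ($n = 106 + 10597 = 10703$)
$\frac{n}{7^{2}} - \frac{15285}{V{\left(S{\left(-9,7 \right)} \right)}} = \frac{10703}{7^{2}} - \frac{15285}{-46 - 7} = \frac{10703}{49} - \frac{15285}{-53} = 10703 \cdot \frac{1}{49} - - \frac{15285}{53} = \frac{1529}{7} + \frac{15285}{53} = \frac{188032}{371}$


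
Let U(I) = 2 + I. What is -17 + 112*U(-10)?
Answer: -913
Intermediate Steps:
-17 + 112*U(-10) = -17 + 112*(2 - 10) = -17 + 112*(-8) = -17 - 896 = -913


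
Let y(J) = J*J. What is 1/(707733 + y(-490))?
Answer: 1/947833 ≈ 1.0550e-6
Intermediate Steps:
y(J) = J²
1/(707733 + y(-490)) = 1/(707733 + (-490)²) = 1/(707733 + 240100) = 1/947833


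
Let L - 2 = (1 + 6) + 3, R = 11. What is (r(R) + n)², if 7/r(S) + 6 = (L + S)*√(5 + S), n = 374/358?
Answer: 300502225/236975236 ≈ 1.2681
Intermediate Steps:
n = 187/179 (n = 374*(1/358) = 187/179 ≈ 1.0447)
L = 12 (L = 2 + ((1 + 6) + 3) = 2 + (7 + 3) = 2 + 10 = 12)
r(S) = 7/(-6 + √(5 + S)*(12 + S)) (r(S) = 7/(-6 + (12 + S)*√(5 + S)) = 7/(-6 + √(5 + S)*(12 + S)))
(r(R) + n)² = (7/(-6 + 12*√(5 + 11) + 11*√(5 + 11)) + 187/179)² = (7/(-6 + 12*√16 + 11*√16) + 187/179)² = (7/(-6 + 12*4 + 11*4) + 187/179)² = (7/(-6 + 48 + 44) + 187/179)² = (7/86 + 187/179)² = (17335/15394)² = 300502225/236975236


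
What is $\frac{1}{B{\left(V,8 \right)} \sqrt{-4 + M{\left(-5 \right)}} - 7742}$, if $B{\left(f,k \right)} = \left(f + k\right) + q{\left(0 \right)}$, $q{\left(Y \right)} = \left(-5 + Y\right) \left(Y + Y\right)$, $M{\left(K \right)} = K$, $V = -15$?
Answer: $- \frac{158}{1223245} + \frac{3 i}{8562715} \approx -0.00012916 + 3.5036 \cdot 10^{-7} i$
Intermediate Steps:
$q{\left(Y \right)} = 2 Y \left(-5 + Y\right)$ ($q{\left(Y \right)} = \left(-5 + Y\right) 2 Y = 2 Y \left(-5 + Y\right)$)
$B{\left(f,k \right)} = f + k$ ($B{\left(f,k \right)} = \left(f + k\right) + 2 \cdot 0 \left(-5 + 0\right) = \left(f + k\right) + 2 \cdot 0 \left(-5\right) = \left(f + k\right) + 0 = f + k$)
$\frac{1}{B{\left(V,8 \right)} \sqrt{-4 + M{\left(-5 \right)}} - 7742} = \frac{1}{\left(-15 + 8\right) \sqrt{-4 - 5} - 7742} = \frac{1}{- 7 \sqrt{-9} - 7742} = \frac{1}{- 7 \cdot 3 i - 7742} = \frac{1}{- 21 i - 7742} = \frac{1}{-7742 - 21 i} = \frac{-7742 + 21 i}{59939005}$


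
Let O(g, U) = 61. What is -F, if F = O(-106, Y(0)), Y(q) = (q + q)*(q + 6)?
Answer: -61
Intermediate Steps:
Y(q) = 2*q*(6 + q) (Y(q) = (2*q)*(6 + q) = 2*q*(6 + q))
F = 61
-F = -1*61 = -61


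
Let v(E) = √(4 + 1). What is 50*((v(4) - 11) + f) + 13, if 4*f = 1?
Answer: -1049/2 + 50*√5 ≈ -412.70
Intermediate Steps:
f = ¼ (f = (¼)*1 = ¼ ≈ 0.25000)
v(E) = √5
50*((v(4) - 11) + f) + 13 = 50*((√5 - 11) + ¼) + 13 = 50*((-11 + √5) + ¼) + 13 = 50*(-43/4 + √5) + 13 = (-1075/2 + 50*√5) + 13 = -1049/2 + 50*√5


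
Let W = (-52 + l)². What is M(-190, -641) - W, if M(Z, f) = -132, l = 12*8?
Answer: -2068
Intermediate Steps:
l = 96
W = 1936 (W = (-52 + 96)² = 44² = 1936)
M(-190, -641) - W = -132 - 1*1936 = -132 - 1936 = -2068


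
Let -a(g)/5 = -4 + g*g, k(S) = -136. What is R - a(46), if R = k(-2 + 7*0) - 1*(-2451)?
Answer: 12875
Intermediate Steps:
a(g) = 20 - 5*g**2 (a(g) = -5*(-4 + g*g) = -5*(-4 + g**2) = 20 - 5*g**2)
R = 2315 (R = -136 - 1*(-2451) = -136 + 2451 = 2315)
R - a(46) = 2315 - (20 - 5*46**2) = 2315 - (20 - 5*2116) = 2315 - (20 - 10580) = 2315 - 1*(-10560) = 2315 + 10560 = 12875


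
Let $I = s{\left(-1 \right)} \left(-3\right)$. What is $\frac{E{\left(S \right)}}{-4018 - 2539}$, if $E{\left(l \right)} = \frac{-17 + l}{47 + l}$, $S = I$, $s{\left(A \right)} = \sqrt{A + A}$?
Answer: $\frac{781}{14602439} + \frac{192 i \sqrt{2}}{14602439} \approx 5.3484 \cdot 10^{-5} + 1.8595 \cdot 10^{-5} i$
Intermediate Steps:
$s{\left(A \right)} = \sqrt{2} \sqrt{A}$ ($s{\left(A \right)} = \sqrt{2 A} = \sqrt{2} \sqrt{A}$)
$I = - 3 i \sqrt{2}$ ($I = \sqrt{2} \sqrt{-1} \left(-3\right) = \sqrt{2} i \left(-3\right) = i \sqrt{2} \left(-3\right) = - 3 i \sqrt{2} \approx - 4.2426 i$)
$S = - 3 i \sqrt{2} \approx - 4.2426 i$
$E{\left(l \right)} = \frac{-17 + l}{47 + l}$
$\frac{E{\left(S \right)}}{-4018 - 2539} = \frac{\frac{1}{47 - 3 i \sqrt{2}} \left(-17 - 3 i \sqrt{2}\right)}{-4018 - 2539} = \frac{\frac{1}{47 - 3 i \sqrt{2}} \left(-17 - 3 i \sqrt{2}\right)}{-6557} = \frac{-17 - 3 i \sqrt{2}}{47 - 3 i \sqrt{2}} \left(- \frac{1}{6557}\right) = - \frac{-17 - 3 i \sqrt{2}}{6557 \left(47 - 3 i \sqrt{2}\right)}$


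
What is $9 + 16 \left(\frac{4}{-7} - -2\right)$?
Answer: $\frac{223}{7} \approx 31.857$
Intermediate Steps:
$9 + 16 \left(\frac{4}{-7} - -2\right) = 9 + 16 \left(4 \left(- \frac{1}{7}\right) + 2\right) = 9 + 16 \left(- \frac{4}{7} + 2\right) = 9 + 16 \cdot \frac{10}{7} = 9 + \frac{160}{7} = \frac{223}{7}$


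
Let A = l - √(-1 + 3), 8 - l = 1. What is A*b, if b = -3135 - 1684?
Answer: -33733 + 4819*√2 ≈ -26918.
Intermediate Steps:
l = 7 (l = 8 - 1*1 = 8 - 1 = 7)
b = -4819
A = 7 - √2 (A = 7 - √(-1 + 3) = 7 - √2 ≈ 5.5858)
A*b = (7 - √2)*(-4819) = -33733 + 4819*√2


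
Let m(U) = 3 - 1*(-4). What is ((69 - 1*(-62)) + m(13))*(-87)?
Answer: -12006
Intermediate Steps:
m(U) = 7 (m(U) = 3 + 4 = 7)
((69 - 1*(-62)) + m(13))*(-87) = ((69 - 1*(-62)) + 7)*(-87) = ((69 + 62) + 7)*(-87) = (131 + 7)*(-87) = 138*(-87) = -12006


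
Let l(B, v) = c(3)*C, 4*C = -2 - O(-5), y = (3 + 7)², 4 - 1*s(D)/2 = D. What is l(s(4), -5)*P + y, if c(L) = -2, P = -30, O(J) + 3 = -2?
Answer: 145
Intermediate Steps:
s(D) = 8 - 2*D
O(J) = -5 (O(J) = -3 - 2 = -5)
y = 100 (y = 10² = 100)
C = ¾ (C = (-2 - 1*(-5))/4 = (-2 + 5)/4 = (¼)*3 = ¾ ≈ 0.75000)
l(B, v) = -3/2 (l(B, v) = -2*¾ = -3/2)
l(s(4), -5)*P + y = -3/2*(-30) + 100 = 45 + 100 = 145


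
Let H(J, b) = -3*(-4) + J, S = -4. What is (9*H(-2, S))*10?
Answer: 900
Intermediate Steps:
H(J, b) = 12 + J
(9*H(-2, S))*10 = (9*(12 - 2))*10 = (9*10)*10 = 90*10 = 900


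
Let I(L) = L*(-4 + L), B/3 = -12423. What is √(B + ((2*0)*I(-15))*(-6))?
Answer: 3*I*√4141 ≈ 193.05*I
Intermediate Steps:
B = -37269 (B = 3*(-12423) = -37269)
√(B + ((2*0)*I(-15))*(-6)) = √(-37269 + ((2*0)*(-15*(-4 - 15)))*(-6)) = √(-37269 + (0*(-15*(-19)))*(-6)) = √(-37269 + (0*285)*(-6)) = √(-37269 + 0*(-6)) = √(-37269 + 0) = √(-37269) = 3*I*√4141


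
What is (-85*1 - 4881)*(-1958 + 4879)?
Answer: -14505686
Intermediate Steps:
(-85*1 - 4881)*(-1958 + 4879) = (-85 - 4881)*2921 = -4966*2921 = -14505686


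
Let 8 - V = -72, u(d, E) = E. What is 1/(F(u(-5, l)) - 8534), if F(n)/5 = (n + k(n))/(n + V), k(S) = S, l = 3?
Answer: -83/708292 ≈ -0.00011718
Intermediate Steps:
V = 80 (V = 8 - 1*(-72) = 8 + 72 = 80)
F(n) = 10*n/(80 + n) (F(n) = 5*((n + n)/(n + 80)) = 5*((2*n)/(80 + n)) = 5*(2*n/(80 + n)) = 10*n/(80 + n))
1/(F(u(-5, l)) - 8534) = 1/(10*3/(80 + 3) - 8534) = 1/(10*3/83 - 8534) = 1/(10*3*(1/83) - 8534) = 1/(30/83 - 8534) = 1/(-708292/83) = -83/708292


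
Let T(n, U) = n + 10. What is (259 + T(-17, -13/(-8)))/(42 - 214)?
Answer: -63/43 ≈ -1.4651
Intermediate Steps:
T(n, U) = 10 + n
(259 + T(-17, -13/(-8)))/(42 - 214) = (259 + (10 - 17))/(42 - 214) = (259 - 7)/(-172) = 252*(-1/172) = -63/43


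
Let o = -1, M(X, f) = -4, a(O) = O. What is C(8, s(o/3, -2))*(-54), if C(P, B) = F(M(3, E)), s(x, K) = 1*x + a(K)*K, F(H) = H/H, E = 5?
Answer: -54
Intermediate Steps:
F(H) = 1
s(x, K) = x + K**2 (s(x, K) = 1*x + K*K = x + K**2)
C(P, B) = 1
C(8, s(o/3, -2))*(-54) = 1*(-54) = -54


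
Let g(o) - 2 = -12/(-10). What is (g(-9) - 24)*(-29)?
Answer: 3016/5 ≈ 603.20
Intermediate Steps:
g(o) = 16/5 (g(o) = 2 - 12/(-10) = 2 - 12*(-⅒) = 2 + 6/5 = 16/5)
(g(-9) - 24)*(-29) = (16/5 - 24)*(-29) = -104/5*(-29) = 3016/5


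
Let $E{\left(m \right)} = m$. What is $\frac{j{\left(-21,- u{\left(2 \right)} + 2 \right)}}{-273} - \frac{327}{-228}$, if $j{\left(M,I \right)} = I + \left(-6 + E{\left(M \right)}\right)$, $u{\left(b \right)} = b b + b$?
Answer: $\frac{32113}{20748} \approx 1.5478$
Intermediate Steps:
$u{\left(b \right)} = b + b^{2}$ ($u{\left(b \right)} = b^{2} + b = b + b^{2}$)
$j{\left(M,I \right)} = -6 + I + M$ ($j{\left(M,I \right)} = I + \left(-6 + M\right) = -6 + I + M$)
$\frac{j{\left(-21,- u{\left(2 \right)} + 2 \right)}}{-273} - \frac{327}{-228} = \frac{-6 + \left(- 2 \left(1 + 2\right) + 2\right) - 21}{-273} - \frac{327}{-228} = \left(-6 + \left(- 2 \cdot 3 + 2\right) - 21\right) \left(- \frac{1}{273}\right) - - \frac{109}{76} = \left(-6 + \left(\left(-1\right) 6 + 2\right) - 21\right) \left(- \frac{1}{273}\right) + \frac{109}{76} = \left(-6 + \left(-6 + 2\right) - 21\right) \left(- \frac{1}{273}\right) + \frac{109}{76} = \left(-6 - 4 - 21\right) \left(- \frac{1}{273}\right) + \frac{109}{76} = \left(-31\right) \left(- \frac{1}{273}\right) + \frac{109}{76} = \frac{31}{273} + \frac{109}{76} = \frac{32113}{20748}$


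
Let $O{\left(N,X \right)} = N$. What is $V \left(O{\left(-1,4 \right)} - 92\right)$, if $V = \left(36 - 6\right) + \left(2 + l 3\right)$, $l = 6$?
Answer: $-4650$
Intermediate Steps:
$V = 50$ ($V = \left(36 - 6\right) + \left(2 + 6 \cdot 3\right) = 30 + \left(2 + 18\right) = 30 + 20 = 50$)
$V \left(O{\left(-1,4 \right)} - 92\right) = 50 \left(-1 - 92\right) = 50 \left(-93\right) = -4650$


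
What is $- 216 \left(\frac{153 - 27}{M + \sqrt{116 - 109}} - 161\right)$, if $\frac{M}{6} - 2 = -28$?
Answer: $\frac{850311000}{24329} + \frac{27216 \sqrt{7}}{24329} \approx 34954.0$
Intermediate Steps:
$M = -156$ ($M = 12 + 6 \left(-28\right) = 12 - 168 = -156$)
$- 216 \left(\frac{153 - 27}{M + \sqrt{116 - 109}} - 161\right) = - 216 \left(\frac{153 - 27}{-156 + \sqrt{116 - 109}} - 161\right) = - 216 \left(\frac{126}{-156 + \sqrt{7}} - 161\right) = - 216 \left(-161 + \frac{126}{-156 + \sqrt{7}}\right) = 34776 - \frac{27216}{-156 + \sqrt{7}}$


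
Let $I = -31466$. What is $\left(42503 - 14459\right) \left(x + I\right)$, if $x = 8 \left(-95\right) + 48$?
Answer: $-902399832$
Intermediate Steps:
$x = -712$ ($x = -760 + 48 = -712$)
$\left(42503 - 14459\right) \left(x + I\right) = \left(42503 - 14459\right) \left(-712 - 31466\right) = 28044 \left(-32178\right) = -902399832$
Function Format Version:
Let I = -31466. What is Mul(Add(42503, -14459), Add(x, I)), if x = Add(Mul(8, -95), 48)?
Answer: -902399832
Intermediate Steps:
x = -712 (x = Add(-760, 48) = -712)
Mul(Add(42503, -14459), Add(x, I)) = Mul(Add(42503, -14459), Add(-712, -31466)) = Mul(28044, -32178) = -902399832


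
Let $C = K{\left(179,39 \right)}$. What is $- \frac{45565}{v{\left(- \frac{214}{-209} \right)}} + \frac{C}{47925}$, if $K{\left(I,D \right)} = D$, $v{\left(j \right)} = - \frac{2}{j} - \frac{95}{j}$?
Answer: $\frac{155771050799}{323861175} \approx 480.98$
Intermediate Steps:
$v{\left(j \right)} = - \frac{97}{j}$
$C = 39$
$- \frac{45565}{v{\left(- \frac{214}{-209} \right)}} + \frac{C}{47925} = - \frac{45565}{\left(-97\right) \frac{1}{\left(-214\right) \frac{1}{-209}}} + \frac{39}{47925} = - \frac{45565}{\left(-97\right) \frac{1}{\left(-214\right) \left(- \frac{1}{209}\right)}} + 39 \cdot \frac{1}{47925} = - \frac{45565}{\left(-97\right) \frac{1}{\frac{214}{209}}} + \frac{13}{15975} = - \frac{45565}{\left(-97\right) \frac{209}{214}} + \frac{13}{15975} = - \frac{45565}{- \frac{20273}{214}} + \frac{13}{15975} = \left(-45565\right) \left(- \frac{214}{20273}\right) + \frac{13}{15975} = \frac{9750910}{20273} + \frac{13}{15975} = \frac{155771050799}{323861175}$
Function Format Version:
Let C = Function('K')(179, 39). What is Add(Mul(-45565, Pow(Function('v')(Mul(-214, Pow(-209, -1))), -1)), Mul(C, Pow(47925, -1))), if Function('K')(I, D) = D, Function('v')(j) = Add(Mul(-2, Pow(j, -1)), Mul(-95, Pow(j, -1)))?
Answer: Rational(155771050799, 323861175) ≈ 480.98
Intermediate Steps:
Function('v')(j) = Mul(-97, Pow(j, -1))
C = 39
Add(Mul(-45565, Pow(Function('v')(Mul(-214, Pow(-209, -1))), -1)), Mul(C, Pow(47925, -1))) = Add(Mul(-45565, Pow(Mul(-97, Pow(Mul(-214, Pow(-209, -1)), -1)), -1)), Mul(39, Pow(47925, -1))) = Add(Mul(-45565, Pow(Mul(-97, Pow(Mul(-214, Rational(-1, 209)), -1)), -1)), Mul(39, Rational(1, 47925))) = Add(Mul(-45565, Pow(Mul(-97, Pow(Rational(214, 209), -1)), -1)), Rational(13, 15975)) = Add(Mul(-45565, Pow(Mul(-97, Rational(209, 214)), -1)), Rational(13, 15975)) = Add(Mul(-45565, Pow(Rational(-20273, 214), -1)), Rational(13, 15975)) = Add(Mul(-45565, Rational(-214, 20273)), Rational(13, 15975)) = Add(Rational(9750910, 20273), Rational(13, 15975)) = Rational(155771050799, 323861175)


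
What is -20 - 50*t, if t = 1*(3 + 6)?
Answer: -470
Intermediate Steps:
t = 9 (t = 1*9 = 9)
-20 - 50*t = -20 - 50*9 = -20 - 450 = -470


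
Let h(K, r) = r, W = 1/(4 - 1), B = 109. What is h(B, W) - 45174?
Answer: -135521/3 ≈ -45174.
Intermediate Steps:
W = ⅓ (W = 1/3 = ⅓ ≈ 0.33333)
h(B, W) - 45174 = ⅓ - 45174 = -135521/3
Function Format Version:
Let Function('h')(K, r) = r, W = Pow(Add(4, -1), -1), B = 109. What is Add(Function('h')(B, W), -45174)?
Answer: Rational(-135521, 3) ≈ -45174.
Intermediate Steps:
W = Rational(1, 3) (W = Pow(3, -1) = Rational(1, 3) ≈ 0.33333)
Add(Function('h')(B, W), -45174) = Add(Rational(1, 3), -45174) = Rational(-135521, 3)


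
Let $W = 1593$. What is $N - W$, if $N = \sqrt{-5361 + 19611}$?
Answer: $-1593 + 5 \sqrt{570} \approx -1473.6$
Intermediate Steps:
$N = 5 \sqrt{570}$ ($N = \sqrt{14250} = 5 \sqrt{570} \approx 119.37$)
$N - W = 5 \sqrt{570} - 1593 = -1593 + 5 \sqrt{570}$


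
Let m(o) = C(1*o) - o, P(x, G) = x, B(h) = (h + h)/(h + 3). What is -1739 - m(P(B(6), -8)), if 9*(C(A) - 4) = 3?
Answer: -1742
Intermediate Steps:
C(A) = 13/3 (C(A) = 4 + (⅑)*3 = 4 + ⅓ = 13/3)
B(h) = 2*h/(3 + h) (B(h) = (2*h)/(3 + h) = 2*h/(3 + h))
m(o) = 13/3 - o
-1739 - m(P(B(6), -8)) = -1739 - (13/3 - 2*6/(3 + 6)) = -1739 - (13/3 - 2*6/9) = -1739 - (13/3 - 1*4/3) = -1739 - (13/3 - 4/3) = -1739 - 1*3 = -1739 - 3 = -1742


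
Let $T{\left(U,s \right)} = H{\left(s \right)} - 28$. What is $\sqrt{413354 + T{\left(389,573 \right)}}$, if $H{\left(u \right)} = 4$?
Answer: $\sqrt{413330} \approx 642.91$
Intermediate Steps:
$T{\left(U,s \right)} = -24$ ($T{\left(U,s \right)} = 4 - 28 = -24$)
$\sqrt{413354 + T{\left(389,573 \right)}} = \sqrt{413354 - 24} = \sqrt{413330}$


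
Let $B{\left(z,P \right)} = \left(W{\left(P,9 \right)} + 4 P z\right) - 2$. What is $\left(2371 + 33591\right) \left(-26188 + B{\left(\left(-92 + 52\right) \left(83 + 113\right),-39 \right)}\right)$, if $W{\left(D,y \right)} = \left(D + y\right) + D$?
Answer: $43038638322$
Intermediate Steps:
$W{\left(D,y \right)} = y + 2 D$
$B{\left(z,P \right)} = 7 + 2 P + 4 P z$ ($B{\left(z,P \right)} = \left(\left(9 + 2 P\right) + 4 P z\right) - 2 = \left(9 + 2 P + 4 P z\right) - 2 = 7 + 2 P + 4 P z$)
$\left(2371 + 33591\right) \left(-26188 + B{\left(\left(-92 + 52\right) \left(83 + 113\right),-39 \right)}\right) = \left(2371 + 33591\right) \left(-26188 + \left(7 + 2 \left(-39\right) + 4 \left(-39\right) \left(-92 + 52\right) \left(83 + 113\right)\right)\right) = 35962 \left(-26188 + \left(7 - 78 + 4 \left(-39\right) \left(\left(-40\right) 196\right)\right)\right) = 35962 \left(-26188 + \left(7 - 78 + 4 \left(-39\right) \left(-7840\right)\right)\right) = 35962 \left(-26188 + \left(7 - 78 + 1223040\right)\right) = 35962 \left(-26188 + 1222969\right) = 35962 \cdot 1196781 = 43038638322$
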